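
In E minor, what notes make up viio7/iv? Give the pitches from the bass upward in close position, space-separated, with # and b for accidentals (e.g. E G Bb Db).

viio7/iv is a secondary leading-tone chord. The target iv is A in E minor; the applied chord is rooted a semitone below, on G#.
Building a fully diminished seventh chord on G# gives G#-B-D-F.

G# B D F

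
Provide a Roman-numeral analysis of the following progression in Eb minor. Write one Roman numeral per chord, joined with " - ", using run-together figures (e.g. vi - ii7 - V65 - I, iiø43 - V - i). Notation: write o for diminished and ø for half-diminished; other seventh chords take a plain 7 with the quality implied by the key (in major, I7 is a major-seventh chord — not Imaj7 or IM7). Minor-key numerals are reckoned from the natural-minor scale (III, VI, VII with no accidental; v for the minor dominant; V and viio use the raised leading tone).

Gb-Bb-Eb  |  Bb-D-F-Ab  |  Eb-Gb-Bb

Gb-Bb-Eb: root Eb is the tonic; minor triad there is i6.
Bb-D-F-Ab: dominant seventh chord on Bb = scale degree 5 → V7.
Eb-Gb-Bb: root Eb is the tonic; minor triad there is i.

i6 - V7 - i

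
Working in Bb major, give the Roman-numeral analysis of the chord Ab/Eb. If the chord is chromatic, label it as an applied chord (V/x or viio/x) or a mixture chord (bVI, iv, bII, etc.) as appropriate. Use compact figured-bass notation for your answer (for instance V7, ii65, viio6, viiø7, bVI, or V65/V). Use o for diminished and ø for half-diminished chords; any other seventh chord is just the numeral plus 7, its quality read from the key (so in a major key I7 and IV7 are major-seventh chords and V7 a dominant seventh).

Stacked in thirds the chord is Ab-C-Eb: a major triad on Ab.
Ab is the lowered seventh degree of Bb major (diatonic 7 would be A). This is a major triad on the lowered seventh degree (the subtonic), borrowed from the parallel minor.
With Eb in the bass the chord is in second inversion, so the figured bass is 64.

bVII64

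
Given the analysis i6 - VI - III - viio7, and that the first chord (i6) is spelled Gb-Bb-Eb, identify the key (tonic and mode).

i6 is given as Gb-Bb-Eb — a minor triad with root Eb.
If Eb is scale degree 1 and the mode makes that degree carry a minor triad, the tonic is Eb and the mode is minor.

Eb minor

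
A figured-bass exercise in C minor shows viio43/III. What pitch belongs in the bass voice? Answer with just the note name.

Ab

The applied chord viio43/III is rooted on D: D-F-Ab-Cb.
The figure 43 means second inversion — the fifth is in the bass.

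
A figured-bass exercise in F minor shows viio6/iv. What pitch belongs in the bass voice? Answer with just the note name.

C

The applied chord viio6/iv is rooted on A: A-C-Eb.
The figure 6 means first inversion — the third is in the bass.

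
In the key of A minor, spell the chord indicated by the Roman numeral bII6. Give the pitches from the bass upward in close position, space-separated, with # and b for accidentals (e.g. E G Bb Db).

bII6 is the Neapolitan sixth — a major triad on the lowered second degree, here in its customary first inversion. In A minor that root is Bb.
So the chord is Bb-D-F, a major triad.
With the 6 figure the chord is in first inversion; from the bass D upward in close position it reads D-F-Bb.

D F Bb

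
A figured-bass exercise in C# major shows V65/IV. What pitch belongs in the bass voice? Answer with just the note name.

E#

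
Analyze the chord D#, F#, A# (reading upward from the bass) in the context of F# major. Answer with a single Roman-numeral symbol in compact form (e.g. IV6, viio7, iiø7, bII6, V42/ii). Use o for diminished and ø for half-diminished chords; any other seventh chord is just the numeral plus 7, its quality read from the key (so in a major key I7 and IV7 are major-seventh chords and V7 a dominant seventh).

vi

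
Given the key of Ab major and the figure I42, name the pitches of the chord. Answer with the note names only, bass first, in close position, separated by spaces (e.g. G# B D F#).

In Ab major, scale degree 1 is Ab, and the diatonic chord built there is a major seventh chord.
Stacking thirds from Ab gives Ab-C-Eb-G.
With the 42 figure the chord is in third inversion; from the bass G upward in close position it reads G-Ab-C-Eb.

G Ab C Eb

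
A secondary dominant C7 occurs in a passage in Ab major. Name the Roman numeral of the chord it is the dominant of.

The chord is a dominant seventh chord on C.
A dominant resolves down a perfect fifth: C → F. In Ab major, F is scale degree 6, i.e. vi.

vi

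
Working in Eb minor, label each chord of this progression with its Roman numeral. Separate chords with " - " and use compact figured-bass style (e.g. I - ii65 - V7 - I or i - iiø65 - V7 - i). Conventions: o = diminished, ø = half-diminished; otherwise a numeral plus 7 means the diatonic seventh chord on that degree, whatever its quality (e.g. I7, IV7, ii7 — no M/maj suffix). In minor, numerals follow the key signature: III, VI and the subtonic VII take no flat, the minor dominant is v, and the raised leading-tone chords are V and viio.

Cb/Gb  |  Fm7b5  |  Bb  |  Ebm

Cb/Gb: root Cb is the submediant; major triad there is VI64.
Fm7b5 has root F, degree 2 in Eb minor, so iiø7.
Bb: root Bb is the dominant; major triad there is V.
Ebm: root Eb is the tonic; minor triad there is i.

VI64 - iiø7 - V - i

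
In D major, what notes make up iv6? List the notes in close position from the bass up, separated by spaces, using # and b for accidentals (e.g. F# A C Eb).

iv6 is the minor subdominant, borrowed from the parallel minor. In D major that root is G.
So the chord is G-Bb-D, a minor triad.
With the 6 figure the chord is in first inversion; from the bass Bb upward in close position it reads Bb-D-G.

Bb D G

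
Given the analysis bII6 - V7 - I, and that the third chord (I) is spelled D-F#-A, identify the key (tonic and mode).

I is given as D-F#-A — a major triad with root D.
If D is scale degree 1 and the mode makes that degree carry a major triad, the tonic is D and the mode is major.

D major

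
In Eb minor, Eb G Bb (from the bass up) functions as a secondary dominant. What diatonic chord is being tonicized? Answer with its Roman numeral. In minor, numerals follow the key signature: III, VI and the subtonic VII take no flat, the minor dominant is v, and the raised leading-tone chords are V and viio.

iv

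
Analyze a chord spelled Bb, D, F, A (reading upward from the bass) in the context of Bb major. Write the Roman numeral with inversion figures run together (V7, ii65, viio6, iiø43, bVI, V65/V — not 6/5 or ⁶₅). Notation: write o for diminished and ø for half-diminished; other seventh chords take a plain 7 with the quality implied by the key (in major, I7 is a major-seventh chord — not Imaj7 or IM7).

I7

The pitches Bb-D-F-A form a major seventh chord rooted on Bb.
In Bb major, Bb is the tonic; the diatonic major seventh chord there is I7.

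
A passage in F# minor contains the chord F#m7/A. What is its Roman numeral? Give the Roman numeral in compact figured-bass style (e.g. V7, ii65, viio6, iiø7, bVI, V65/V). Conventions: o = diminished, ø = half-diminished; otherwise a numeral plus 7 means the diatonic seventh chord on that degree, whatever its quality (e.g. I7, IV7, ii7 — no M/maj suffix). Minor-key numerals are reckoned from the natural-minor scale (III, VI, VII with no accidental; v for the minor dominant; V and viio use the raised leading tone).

i65

Stacked in thirds the chord is F#-A-C#-E: a minor seventh chord on F#.
In F# minor, F# is the tonic; the diatonic minor seventh chord there is i7.
With A in the bass the chord is in first inversion, so the figured bass is 65.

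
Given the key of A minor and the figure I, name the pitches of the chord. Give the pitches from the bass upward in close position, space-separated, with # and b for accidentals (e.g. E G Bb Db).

Scale degree 1 in A minor is A; here the chord built on it is altered to a major triad. I is the major tonic (Picardy third), borrowed from the parallel major.
So the chord is A-C#-E.

A C# E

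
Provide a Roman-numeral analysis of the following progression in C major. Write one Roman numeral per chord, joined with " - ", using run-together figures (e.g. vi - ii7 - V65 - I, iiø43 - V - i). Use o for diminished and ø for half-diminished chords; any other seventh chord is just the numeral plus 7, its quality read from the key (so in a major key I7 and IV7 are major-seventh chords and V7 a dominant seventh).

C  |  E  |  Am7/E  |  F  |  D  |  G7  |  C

I - V/vi - vi43 - IV - V/V - V7 - I

C: root C is the tonic; major triad there is I.
E: chromatic; E is V of vi, so V/vi.
Am7/E: root A is the submediant; minor seventh chord there is vi43.
F: major triad on F = scale degree 4 → IV.
D: chromatic; D is V of V, so V/V.
G7: root G is the dominant; dominant seventh chord there is V7.
C has root C, degree 1 in C major, so I.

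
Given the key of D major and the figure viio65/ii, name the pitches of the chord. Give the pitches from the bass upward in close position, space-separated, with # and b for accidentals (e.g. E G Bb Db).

F# A C D#

The slash marks an applied leading-tone chord: viio of ii. In D major, ii is E, so the leading tone to it is D#, a half step below.
Building a fully diminished seventh chord on D# gives D#-F#-A-C.
With the 65 figure the chord is in first inversion; from the bass F# upward in close position it reads F#-A-C-D#.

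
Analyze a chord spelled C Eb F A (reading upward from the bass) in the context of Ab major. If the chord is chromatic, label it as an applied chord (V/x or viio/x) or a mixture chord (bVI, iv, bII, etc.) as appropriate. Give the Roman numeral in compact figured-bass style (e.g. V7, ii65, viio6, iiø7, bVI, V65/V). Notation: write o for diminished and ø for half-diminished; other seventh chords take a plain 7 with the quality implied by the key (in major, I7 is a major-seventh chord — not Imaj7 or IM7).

V43/ii

The pitches F-A-C-Eb form a dominant seventh chord rooted on F.
F is not a diatonic chord root with this quality in Ab major, but it lies a perfect fifth above Bb (ii), so the chord functions as an applied dominant of ii.
With C in the bass the chord is in second inversion, so the figured bass is 43.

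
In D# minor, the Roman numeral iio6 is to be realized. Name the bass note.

G#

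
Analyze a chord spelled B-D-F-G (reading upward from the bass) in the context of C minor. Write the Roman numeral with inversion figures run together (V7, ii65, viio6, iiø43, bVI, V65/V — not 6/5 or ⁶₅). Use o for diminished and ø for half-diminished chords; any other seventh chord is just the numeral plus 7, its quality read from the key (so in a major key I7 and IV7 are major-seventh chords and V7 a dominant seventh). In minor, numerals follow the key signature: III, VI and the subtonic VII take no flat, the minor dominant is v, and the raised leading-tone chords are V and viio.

V65

Stacked in thirds the chord is G-B-D-F: a dominant seventh chord on G.
G is scale degree 5 in C minor, and a dominant seventh chord on that degree is written V7.
With B in the bass the chord is in first inversion, so the figured bass is 65.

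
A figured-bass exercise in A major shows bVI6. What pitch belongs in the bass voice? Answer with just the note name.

A

bVI in A major has root F; the chord is F-A-C.
The figure 6 means first inversion — the third is in the bass.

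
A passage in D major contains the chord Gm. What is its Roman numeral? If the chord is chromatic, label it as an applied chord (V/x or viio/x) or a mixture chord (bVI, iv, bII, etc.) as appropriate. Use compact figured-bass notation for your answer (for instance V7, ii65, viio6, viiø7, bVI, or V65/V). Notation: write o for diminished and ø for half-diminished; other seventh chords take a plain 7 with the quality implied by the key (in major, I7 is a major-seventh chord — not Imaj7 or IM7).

iv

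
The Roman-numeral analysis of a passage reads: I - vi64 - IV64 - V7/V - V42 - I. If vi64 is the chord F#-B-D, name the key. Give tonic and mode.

The anchor chord is a minor triad on B, labeled vi64.
If B is scale degree 6 and the mode makes that degree carry a minor triad, the tonic is D and the mode is major.

D major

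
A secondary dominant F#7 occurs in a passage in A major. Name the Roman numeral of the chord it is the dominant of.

The chord is a dominant seventh chord on F#.
A dominant resolves down a perfect fifth: F# → B. In A major, B is scale degree 2, i.e. ii.

ii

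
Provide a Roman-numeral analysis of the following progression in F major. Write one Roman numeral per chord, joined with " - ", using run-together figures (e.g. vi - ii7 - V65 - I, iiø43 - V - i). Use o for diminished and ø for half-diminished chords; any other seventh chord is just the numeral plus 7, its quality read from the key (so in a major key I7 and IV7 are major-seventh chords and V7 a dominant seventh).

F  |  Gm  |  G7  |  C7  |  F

I - ii - V7/V - V7 - I

F: major triad on F = scale degree 1 → I.
Gm has root G, degree 2 in F major, so ii.
G7: a dominant seventh chord on G, the applied dominant of V → V7/V.
C7: root C is the dominant; dominant seventh chord there is V7.
F: root F is the tonic; major triad there is I.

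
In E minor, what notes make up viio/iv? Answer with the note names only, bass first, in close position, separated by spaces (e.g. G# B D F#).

The slash marks an applied leading-tone chord: viio of iv. In E minor, iv is A, so the leading tone to it is G#, a half step below.
Building a diminished triad on G# gives G#-B-D.

G# B D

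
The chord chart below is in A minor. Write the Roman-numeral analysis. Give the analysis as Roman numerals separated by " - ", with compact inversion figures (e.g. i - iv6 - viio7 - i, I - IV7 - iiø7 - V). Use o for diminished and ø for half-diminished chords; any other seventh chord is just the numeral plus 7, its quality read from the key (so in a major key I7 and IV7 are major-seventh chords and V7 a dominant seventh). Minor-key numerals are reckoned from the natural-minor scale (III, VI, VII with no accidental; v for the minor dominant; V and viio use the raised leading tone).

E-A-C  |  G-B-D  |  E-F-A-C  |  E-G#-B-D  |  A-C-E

i64 - VII - VI42 - V7 - i

E-A-C has root A, degree 1 in A minor, so i64.
G-B-D: root G is the subtonic; major triad there is VII.
E-F-A-C has root F, degree 6 in A minor, so VI42.
E-G#-B-D: dominant seventh chord on E = scale degree 5 → V7.
A-C-E has root A, degree 1 in A minor, so i.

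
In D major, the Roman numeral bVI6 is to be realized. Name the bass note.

D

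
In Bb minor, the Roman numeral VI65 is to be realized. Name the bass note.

Bb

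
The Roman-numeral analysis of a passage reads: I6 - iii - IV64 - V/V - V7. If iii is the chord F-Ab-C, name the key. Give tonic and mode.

Db major

The chord Fm is a minor triad rooted on F; its label is iii.
Counting down 2 scale steps from F places the tonic on Db; a minor triad on degree 3 is diatonic only in major.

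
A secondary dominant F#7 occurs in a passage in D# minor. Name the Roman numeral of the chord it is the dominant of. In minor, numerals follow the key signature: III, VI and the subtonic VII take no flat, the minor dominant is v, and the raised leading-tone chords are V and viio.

The chord is a dominant seventh chord on F#.
A dominant resolves down a perfect fifth: F# → B. In D# minor, B is scale degree 6, i.e. VI.

VI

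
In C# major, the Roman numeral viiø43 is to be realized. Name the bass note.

F#

viiø in C# major has root B#; the chord is B#-D#-F#-A#.
The figure 43 means second inversion — the fifth is in the bass.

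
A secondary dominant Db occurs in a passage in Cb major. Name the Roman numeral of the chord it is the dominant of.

V

The chord is a major triad on Db.
A dominant resolves down a perfect fifth: Db → Gb. In Cb major, Gb is scale degree 5, i.e. V.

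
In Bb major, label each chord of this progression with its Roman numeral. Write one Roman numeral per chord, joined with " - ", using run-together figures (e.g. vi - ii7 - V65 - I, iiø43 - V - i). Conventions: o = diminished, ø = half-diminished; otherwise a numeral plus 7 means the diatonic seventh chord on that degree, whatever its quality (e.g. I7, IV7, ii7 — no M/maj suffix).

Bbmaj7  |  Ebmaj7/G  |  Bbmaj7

Bbmaj7: root Bb is the tonic; major seventh chord there is I7.
Ebmaj7/G: root Eb is the subdominant; major seventh chord there is IV65.
Bbmaj7: root Bb is the tonic; major seventh chord there is I7.

I7 - IV65 - I7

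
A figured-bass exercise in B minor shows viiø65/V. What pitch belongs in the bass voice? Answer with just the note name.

G#

The applied chord viiø65/V is rooted on E#: E#-G#-B-D#.
The figure 65 means first inversion — the third is in the bass.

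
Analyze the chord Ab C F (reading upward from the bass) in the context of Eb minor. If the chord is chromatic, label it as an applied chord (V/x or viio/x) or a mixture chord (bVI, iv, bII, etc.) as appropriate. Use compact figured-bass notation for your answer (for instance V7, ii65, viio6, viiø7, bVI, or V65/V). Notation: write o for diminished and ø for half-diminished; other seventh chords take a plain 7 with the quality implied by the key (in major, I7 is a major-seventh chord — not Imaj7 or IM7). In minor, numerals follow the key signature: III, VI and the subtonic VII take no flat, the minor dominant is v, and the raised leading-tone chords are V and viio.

The pitches F-Ab-C form a minor triad rooted on F.
F is the second degree of Eb minor. This is the minor supertonic, borrowed from the parallel major (the Dorian ii).
With Ab in the bass the chord is in first inversion, so the figured bass is 6.

ii6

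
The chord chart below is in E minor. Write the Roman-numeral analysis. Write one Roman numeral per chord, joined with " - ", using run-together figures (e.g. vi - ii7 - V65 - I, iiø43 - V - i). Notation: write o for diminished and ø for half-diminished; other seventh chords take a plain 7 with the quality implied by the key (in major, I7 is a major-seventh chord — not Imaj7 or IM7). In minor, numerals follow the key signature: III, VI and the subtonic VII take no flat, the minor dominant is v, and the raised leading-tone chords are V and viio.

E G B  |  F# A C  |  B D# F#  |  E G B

E-G-B: root E is the tonic; minor triad there is i.
F#-A-C: diminished triad on F# = scale degree 2 → iio.
B-D#-F# has root B, degree 5 in E minor, so V.
E-G-B: root E is the tonic; minor triad there is i.

i - iio - V - i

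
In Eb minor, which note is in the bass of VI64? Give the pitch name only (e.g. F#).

Gb

VI in Eb minor has root Cb; the chord is Cb-Eb-Gb.
The figure 64 means second inversion — the fifth is in the bass.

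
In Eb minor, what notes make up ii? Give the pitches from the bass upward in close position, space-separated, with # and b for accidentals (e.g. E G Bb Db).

F Ab C

Scale degree 2 in Eb minor is F; here the chord built on it is altered to a minor triad. ii is the minor supertonic, borrowed from the parallel major (the Dorian ii).
So the chord is F-Ab-C, a minor triad.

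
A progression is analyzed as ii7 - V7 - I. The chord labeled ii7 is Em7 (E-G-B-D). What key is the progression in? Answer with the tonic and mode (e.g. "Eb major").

D major

The anchor chord is a minor seventh chord on E, labeled ii7.
If E is scale degree 2 and the mode makes that degree carry a minor seventh chord, the tonic is D and the mode is major.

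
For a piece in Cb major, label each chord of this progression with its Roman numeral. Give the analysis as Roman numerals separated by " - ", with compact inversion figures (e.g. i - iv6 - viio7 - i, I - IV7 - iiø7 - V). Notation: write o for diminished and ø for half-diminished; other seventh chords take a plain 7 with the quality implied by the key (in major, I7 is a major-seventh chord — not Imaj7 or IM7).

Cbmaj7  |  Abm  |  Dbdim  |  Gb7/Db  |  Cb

I7 - vi - iio - V43 - I

Cbmaj7: root Cb is the tonic; major seventh chord there is I7.
Abm: root Ab is the submediant; minor triad there is vi.
Dbdim is non-diatonic — iio, a mixture chord from Cb minor.
Gb7/Db: dominant seventh chord on Gb = scale degree 5 → V43.
Cb: major triad on Cb = scale degree 1 → I.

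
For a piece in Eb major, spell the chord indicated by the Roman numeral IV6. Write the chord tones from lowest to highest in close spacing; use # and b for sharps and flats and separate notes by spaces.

In Eb major, the subdominant is Ab, and the diatonic chord built there is a major triad.
Stacking thirds from Ab gives Ab-C-Eb.
With the 6 figure the chord is in first inversion; from the bass C upward in close position it reads C-Eb-Ab.

C Eb Ab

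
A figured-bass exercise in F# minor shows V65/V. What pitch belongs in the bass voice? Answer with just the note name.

The applied chord V65/V is rooted on G#: G#-B#-D#-F#.
The figure 65 means first inversion — the third is in the bass.

B#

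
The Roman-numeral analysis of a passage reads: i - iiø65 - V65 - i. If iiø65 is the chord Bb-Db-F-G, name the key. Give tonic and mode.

F minor

The anchor chord is a half-diminished seventh chord on G, labeled iiø65.
If G is scale degree 2 and the mode makes that degree carry a half-diminished seventh chord, the tonic is F and the mode is minor.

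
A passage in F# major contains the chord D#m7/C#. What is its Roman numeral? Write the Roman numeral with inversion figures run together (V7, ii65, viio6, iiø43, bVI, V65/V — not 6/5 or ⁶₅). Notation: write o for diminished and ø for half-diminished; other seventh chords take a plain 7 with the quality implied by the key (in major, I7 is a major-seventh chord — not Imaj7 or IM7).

Stacked in thirds the chord is D#-F#-A#-C#: a minor seventh chord on D#.
In F# major, D# is the submediant; the diatonic minor seventh chord there is vi7.
With C# in the bass the chord is in third inversion, so the figured bass is 42.

vi42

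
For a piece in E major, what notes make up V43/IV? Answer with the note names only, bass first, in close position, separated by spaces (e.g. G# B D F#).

V43/IV is a secondary dominant — the dominant seventh of IV. IV in E major is A, so the applied chord's root is E, a perfect fifth above.
Building a dominant seventh chord on E gives E-G#-B-D.
The figured bass 43 indicates second inversion, placing the fifth (B) in the bass: B-D-E-G#.

B D E G#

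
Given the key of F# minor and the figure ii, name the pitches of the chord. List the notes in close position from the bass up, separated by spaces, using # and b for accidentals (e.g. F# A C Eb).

G# B D#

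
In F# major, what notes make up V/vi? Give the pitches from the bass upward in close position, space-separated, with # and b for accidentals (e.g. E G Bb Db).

V/vi is a secondary dominant — the dominant triad of vi. vi in F# major is D#, so the applied chord's root is A#, a perfect fifth above.
Building a major triad on A# gives A#-C##-E#.

A# C## E#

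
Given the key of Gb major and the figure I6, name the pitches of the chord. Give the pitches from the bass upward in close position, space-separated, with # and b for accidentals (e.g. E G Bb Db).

The numeral's case and figure indicate a major triad. In Gb major its root, the first degree, is Gb.
That chord is spelled Gb-Bb-Db.
With the 6 figure the chord is in first inversion; from the bass Bb upward in close position it reads Bb-Db-Gb.

Bb Db Gb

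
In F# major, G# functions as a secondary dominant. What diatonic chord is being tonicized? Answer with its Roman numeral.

The chord is a major triad on G#.
A dominant resolves down a perfect fifth: G# → C#. In F# major, C# is scale degree 5, i.e. V.

V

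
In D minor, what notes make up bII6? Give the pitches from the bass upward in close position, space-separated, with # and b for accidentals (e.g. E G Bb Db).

G Bb Eb

Scale degree 2 in D minor is E; lowering it a half step gives Eb. bII6 is the Neapolitan sixth — a major triad on the lowered second degree, here in its customary first inversion.
So the chord is Eb-G-Bb, a major triad.
The figured bass 6 indicates first inversion, placing the third (G) in the bass: G-Bb-Eb.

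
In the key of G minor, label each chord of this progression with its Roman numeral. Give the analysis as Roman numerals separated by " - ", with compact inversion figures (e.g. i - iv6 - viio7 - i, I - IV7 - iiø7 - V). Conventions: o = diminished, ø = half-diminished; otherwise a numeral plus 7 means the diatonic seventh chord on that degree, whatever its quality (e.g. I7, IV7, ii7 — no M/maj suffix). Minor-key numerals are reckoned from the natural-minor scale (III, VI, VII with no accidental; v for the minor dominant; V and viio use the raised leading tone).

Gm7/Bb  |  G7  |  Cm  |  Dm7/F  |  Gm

Gm7/Bb: minor seventh chord on G = scale degree 1 → i65.
G7: a dominant seventh chord on G, the applied dominant of iv → V7/iv.
Cm: root C is the subdominant; minor triad there is iv.
Dm7/F: minor seventh chord on D = scale degree 5 → v65.
Gm: minor triad on G = scale degree 1 → i.

i65 - V7/iv - iv - v65 - i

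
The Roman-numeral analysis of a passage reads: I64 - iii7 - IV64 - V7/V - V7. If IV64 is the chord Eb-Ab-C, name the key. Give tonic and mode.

Eb major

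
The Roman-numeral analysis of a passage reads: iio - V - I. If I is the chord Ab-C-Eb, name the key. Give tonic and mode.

I is given as Ab-C-Eb — a major triad with root Ab.
If Ab is scale degree 1 and the mode makes that degree carry a major triad, the tonic is Ab and the mode is major.

Ab major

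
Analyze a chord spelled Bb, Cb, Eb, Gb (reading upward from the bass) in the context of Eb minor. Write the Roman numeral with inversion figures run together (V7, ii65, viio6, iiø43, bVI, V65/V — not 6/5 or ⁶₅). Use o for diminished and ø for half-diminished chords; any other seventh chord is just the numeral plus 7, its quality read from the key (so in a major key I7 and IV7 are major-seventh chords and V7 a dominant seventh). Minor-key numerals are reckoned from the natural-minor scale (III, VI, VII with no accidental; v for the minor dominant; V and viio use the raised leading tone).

VI42

Stacked in thirds the chord is Cb-Eb-Gb-Bb: a major seventh chord on Cb.
Cb is scale degree 6 in Eb minor, and a major seventh chord on that degree is written VI7.
With Bb in the bass the chord is in third inversion, so the figured bass is 42.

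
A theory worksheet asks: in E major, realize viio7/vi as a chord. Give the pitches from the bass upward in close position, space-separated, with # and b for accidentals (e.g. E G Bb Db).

viio7/vi is a secondary leading-tone chord. The target vi is C# in E major; the applied chord is rooted a semitone below, on B#.
Building a fully diminished seventh chord on B# gives B#-D#-F#-A.

B# D# F# A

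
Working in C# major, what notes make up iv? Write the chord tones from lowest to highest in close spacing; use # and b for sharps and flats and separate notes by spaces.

F# A C#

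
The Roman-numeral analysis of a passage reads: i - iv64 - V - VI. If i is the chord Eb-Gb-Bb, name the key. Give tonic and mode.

Eb minor

i is given as Eb-Gb-Bb — a minor triad with root Eb.
If Eb is scale degree 1 and the mode makes that degree carry a minor triad, the tonic is Eb and the mode is minor.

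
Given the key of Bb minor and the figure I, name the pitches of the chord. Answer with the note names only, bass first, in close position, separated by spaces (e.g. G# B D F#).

Scale degree 1 in Bb minor is Bb; here the chord built on it is altered to a major triad. I is the major tonic (Picardy third), borrowed from the parallel major.
So the chord is Bb-D-F.

Bb D F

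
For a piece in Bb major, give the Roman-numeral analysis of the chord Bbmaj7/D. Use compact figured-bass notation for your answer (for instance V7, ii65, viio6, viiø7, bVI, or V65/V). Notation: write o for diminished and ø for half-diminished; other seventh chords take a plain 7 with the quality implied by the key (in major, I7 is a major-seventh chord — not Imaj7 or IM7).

I65

The pitches Bb-D-F-A form a major seventh chord rooted on Bb.
In Bb major, Bb is the tonic; the diatonic major seventh chord there is I7.
With D in the bass the chord is in first inversion, so the figured bass is 65.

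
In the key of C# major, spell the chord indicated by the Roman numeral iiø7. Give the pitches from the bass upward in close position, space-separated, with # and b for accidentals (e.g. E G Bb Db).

D# F# A C#

Scale degree 2 in C# major is D#; here the chord built on it is altered to a half-diminished seventh chord. iiø7 is the half-diminished supertonic seventh, borrowed from the parallel minor.
So the chord is D#-F#-A-C#.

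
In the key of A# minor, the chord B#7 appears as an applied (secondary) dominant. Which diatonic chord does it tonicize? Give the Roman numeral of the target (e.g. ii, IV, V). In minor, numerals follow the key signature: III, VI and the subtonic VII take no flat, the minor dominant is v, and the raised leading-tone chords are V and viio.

V

The chord is a dominant seventh chord on B#.
A dominant resolves down a perfect fifth: B# → E#. In A# minor, E# is scale degree 5, i.e. V.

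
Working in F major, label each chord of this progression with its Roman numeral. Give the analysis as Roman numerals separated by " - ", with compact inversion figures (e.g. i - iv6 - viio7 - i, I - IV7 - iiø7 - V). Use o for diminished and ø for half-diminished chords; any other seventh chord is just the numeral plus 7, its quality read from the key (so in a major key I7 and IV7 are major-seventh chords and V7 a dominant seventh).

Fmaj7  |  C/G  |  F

Fmaj7 has root F, degree 1 in F major, so I7.
C/G has root C, degree 5 in F major, so V64.
F: major triad on F = scale degree 1 → I.

I7 - V64 - I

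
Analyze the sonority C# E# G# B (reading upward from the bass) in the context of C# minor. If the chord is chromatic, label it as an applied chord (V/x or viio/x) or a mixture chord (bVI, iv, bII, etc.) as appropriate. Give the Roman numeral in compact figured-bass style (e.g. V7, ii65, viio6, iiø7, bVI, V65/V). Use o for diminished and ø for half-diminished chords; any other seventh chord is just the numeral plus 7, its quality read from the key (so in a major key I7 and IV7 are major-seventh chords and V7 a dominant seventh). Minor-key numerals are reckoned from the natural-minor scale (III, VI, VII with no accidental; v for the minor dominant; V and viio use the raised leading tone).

V7/iv

The pitches C#-E#-G#-B form a dominant seventh chord rooted on C#.
C# is not a diatonic chord root with this quality in C# minor, but it lies a perfect fifth above F# (iv), so the chord functions as an applied dominant of iv.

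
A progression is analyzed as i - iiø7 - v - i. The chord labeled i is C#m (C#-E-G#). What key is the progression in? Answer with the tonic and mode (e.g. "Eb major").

The chord C#m is a minor triad rooted on C#; its label is i.
If C# is scale degree 1 and the mode makes that degree carry a minor triad, the tonic is C# and the mode is minor.

C# minor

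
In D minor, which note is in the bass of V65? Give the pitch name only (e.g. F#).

C#

V in D minor has root A; the chord is A-C#-E-G.
The figure 65 means first inversion — the third is in the bass.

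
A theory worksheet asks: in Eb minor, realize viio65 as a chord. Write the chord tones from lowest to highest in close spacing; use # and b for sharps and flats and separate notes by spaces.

In Eb minor, the leading-tone chord is built on the raised seventh degree, D.
That chord is spelled D-F-Ab-Cb.
With the 65 figure the chord is in first inversion; from the bass F upward in close position it reads F-Ab-Cb-D.

F Ab Cb D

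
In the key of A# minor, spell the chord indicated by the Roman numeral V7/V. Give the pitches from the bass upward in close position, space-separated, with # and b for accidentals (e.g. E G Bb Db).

B# D## F## A#

The slash means an applied dominant: we want the dominant of V. In A# minor, V is E# major, and its dominant is built on B#.
Building a dominant seventh chord on B# gives B#-D##-F##-A#.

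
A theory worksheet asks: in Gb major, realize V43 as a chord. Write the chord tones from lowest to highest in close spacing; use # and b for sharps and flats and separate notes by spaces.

Ab Cb Db F

The numeral's case and figure indicate a dominant seventh chord. In Gb major its root, scale degree 5, is Db.
That chord is spelled Db-F-Ab-Cb.
With the 43 figure the chord is in second inversion; from the bass Ab upward in close position it reads Ab-Cb-Db-F.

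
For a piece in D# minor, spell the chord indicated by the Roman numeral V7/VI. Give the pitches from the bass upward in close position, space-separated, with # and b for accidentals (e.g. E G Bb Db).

F# A# C# E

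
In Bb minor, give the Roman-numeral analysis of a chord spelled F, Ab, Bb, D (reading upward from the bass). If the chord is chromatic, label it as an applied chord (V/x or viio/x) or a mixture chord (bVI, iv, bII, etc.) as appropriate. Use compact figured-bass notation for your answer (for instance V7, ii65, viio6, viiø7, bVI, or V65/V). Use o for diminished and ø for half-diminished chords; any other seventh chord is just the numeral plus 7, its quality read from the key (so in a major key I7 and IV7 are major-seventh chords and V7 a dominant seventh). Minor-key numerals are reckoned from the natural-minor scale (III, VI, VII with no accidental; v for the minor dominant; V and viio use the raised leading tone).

The pitches Bb-D-F-Ab form a dominant seventh chord rooted on Bb.
Bb is not a diatonic chord root with this quality in Bb minor, but it lies a perfect fifth above Eb (iv), so the chord functions as an applied dominant of iv.
With F in the bass the chord is in second inversion, so the figured bass is 43.

V43/iv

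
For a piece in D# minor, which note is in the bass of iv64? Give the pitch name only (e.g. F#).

iv in D# minor has root G#; the chord is G#-B-D#.
The figure 64 means second inversion — the fifth is in the bass.

D#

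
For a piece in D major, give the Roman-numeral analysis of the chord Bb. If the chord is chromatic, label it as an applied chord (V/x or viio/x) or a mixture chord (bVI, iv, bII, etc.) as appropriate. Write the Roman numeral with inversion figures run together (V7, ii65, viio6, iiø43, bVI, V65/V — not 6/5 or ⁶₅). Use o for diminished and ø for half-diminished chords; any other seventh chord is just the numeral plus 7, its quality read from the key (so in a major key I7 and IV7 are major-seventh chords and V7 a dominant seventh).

The pitches Bb-D-F form a major triad rooted on Bb.
Bb is the lowered sixth degree of D major (diatonic 6 would be B). This is a major triad on the lowered sixth degree, borrowed from the parallel minor.

bVI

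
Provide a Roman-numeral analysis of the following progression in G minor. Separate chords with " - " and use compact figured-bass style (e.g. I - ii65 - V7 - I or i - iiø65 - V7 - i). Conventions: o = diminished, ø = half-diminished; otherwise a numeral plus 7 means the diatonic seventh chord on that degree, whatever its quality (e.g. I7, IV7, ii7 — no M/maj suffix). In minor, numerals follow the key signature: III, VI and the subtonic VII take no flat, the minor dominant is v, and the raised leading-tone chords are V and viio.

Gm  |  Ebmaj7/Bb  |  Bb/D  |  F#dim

i - VI43 - III6 - viio

Gm: minor triad on G = scale degree 1 → i.
Ebmaj7/Bb: root Eb is the submediant; major seventh chord there is VI43.
Bb/D has root Bb, degree 3 in G minor, so III6.
F#dim: diminished triad on F# = scale degree 7 → viio.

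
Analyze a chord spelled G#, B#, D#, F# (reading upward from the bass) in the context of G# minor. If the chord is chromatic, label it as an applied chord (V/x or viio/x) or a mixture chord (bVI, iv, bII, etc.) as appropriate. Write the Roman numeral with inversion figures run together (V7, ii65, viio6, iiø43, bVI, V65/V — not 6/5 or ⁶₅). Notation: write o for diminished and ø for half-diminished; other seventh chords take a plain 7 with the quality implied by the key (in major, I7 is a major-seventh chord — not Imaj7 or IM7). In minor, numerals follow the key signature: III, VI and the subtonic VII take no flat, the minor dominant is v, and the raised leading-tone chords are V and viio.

V7/iv

The pitches G#-B#-D#-F# form a dominant seventh chord rooted on G#.
G# is not a diatonic chord root with this quality in G# minor, but it lies a perfect fifth above C# (iv), so the chord functions as an applied dominant of iv.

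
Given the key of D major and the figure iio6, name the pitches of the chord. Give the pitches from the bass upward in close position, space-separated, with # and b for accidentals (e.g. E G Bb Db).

iio6 is the diminished supertonic triad, borrowed from the parallel minor. In D major that root is E.
So the chord is E-G-Bb.
The figured bass 6 indicates first inversion, placing the third (G) in the bass: G-Bb-E.

G Bb E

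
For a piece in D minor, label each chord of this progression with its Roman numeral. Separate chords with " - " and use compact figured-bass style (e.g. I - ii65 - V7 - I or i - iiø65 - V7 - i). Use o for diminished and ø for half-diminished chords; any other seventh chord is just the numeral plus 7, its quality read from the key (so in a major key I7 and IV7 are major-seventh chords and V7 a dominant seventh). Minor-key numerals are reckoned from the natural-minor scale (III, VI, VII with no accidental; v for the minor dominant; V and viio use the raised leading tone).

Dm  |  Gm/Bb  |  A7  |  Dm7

i - iv6 - V7 - i7

Dm: minor triad on D = scale degree 1 → i.
Gm/Bb: minor triad on G = scale degree 4 → iv6.
A7: dominant seventh chord on A = scale degree 5 → V7.
Dm7: minor seventh chord on D = scale degree 1 → i7.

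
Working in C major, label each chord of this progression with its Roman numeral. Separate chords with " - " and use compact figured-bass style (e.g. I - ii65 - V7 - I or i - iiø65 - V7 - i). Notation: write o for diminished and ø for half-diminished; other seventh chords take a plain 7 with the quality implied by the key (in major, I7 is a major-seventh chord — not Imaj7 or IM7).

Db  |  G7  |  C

bII - V7 - I

Db: Db with this quality isn't in the key; a major triad on b2 is the Neapolitan chord, bII.
G7: dominant seventh chord on G = scale degree 5 → V7.
C: root C is the tonic; major triad there is I.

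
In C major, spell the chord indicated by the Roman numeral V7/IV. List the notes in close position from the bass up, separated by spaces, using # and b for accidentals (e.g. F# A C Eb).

C E G Bb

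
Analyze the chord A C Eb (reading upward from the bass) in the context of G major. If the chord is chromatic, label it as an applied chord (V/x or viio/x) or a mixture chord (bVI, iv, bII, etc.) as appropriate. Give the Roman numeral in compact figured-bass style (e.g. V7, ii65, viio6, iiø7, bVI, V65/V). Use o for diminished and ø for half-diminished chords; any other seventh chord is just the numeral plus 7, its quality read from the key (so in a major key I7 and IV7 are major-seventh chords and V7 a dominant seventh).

iio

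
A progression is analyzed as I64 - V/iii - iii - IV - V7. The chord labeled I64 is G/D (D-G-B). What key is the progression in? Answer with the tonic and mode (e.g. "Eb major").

G major

The chord G/D is a major triad rooted on G; its label is I64.
If G is scale degree 1 and the mode makes that degree carry a major triad, the tonic is G and the mode is major.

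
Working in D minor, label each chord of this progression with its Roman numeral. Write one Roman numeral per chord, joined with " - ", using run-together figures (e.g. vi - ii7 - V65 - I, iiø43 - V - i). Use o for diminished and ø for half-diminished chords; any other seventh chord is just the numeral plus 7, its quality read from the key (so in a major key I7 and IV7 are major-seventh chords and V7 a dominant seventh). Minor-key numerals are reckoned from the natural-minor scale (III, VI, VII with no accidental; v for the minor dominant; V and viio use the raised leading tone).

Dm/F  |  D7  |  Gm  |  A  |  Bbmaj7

Dm/F: root D is the tonic; minor triad there is i6.
D7: chromatic; D is V of iv, so V7/iv.
Gm: root G is the subdominant; minor triad there is iv.
A: root A is the dominant; major triad there is V.
Bbmaj7: root Bb is the submediant; major seventh chord there is VI7.

i6 - V7/iv - iv - V - VI7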